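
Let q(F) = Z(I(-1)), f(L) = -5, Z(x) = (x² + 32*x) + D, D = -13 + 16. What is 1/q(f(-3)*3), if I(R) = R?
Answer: -1/28 ≈ -0.035714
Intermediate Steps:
D = 3
Z(x) = 3 + x² + 32*x (Z(x) = (x² + 32*x) + 3 = 3 + x² + 32*x)
q(F) = -28 (q(F) = 3 + (-1)² + 32*(-1) = 3 + 1 - 32 = -28)
1/q(f(-3)*3) = 1/(-28) = -1/28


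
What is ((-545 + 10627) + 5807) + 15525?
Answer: 31414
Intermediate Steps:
((-545 + 10627) + 5807) + 15525 = (10082 + 5807) + 15525 = 15889 + 15525 = 31414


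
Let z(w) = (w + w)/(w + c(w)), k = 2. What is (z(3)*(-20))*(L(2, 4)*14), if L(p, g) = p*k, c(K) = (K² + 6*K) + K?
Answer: -2240/11 ≈ -203.64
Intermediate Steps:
c(K) = K² + 7*K
L(p, g) = 2*p (L(p, g) = p*2 = 2*p)
z(w) = 2*w/(w + w*(7 + w)) (z(w) = (w + w)/(w + w*(7 + w)) = (2*w)/(w + w*(7 + w)) = 2*w/(w + w*(7 + w)))
(z(3)*(-20))*(L(2, 4)*14) = ((2/(8 + 3))*(-20))*((2*2)*14) = ((2/11)*(-20))*(4*14) = ((2*(1/11))*(-20))*56 = ((2/11)*(-20))*56 = -40/11*56 = -2240/11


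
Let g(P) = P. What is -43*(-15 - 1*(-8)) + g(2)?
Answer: 303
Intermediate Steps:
-43*(-15 - 1*(-8)) + g(2) = -43*(-15 - 1*(-8)) + 2 = -43*(-15 + 8) + 2 = -43*(-7) + 2 = 301 + 2 = 303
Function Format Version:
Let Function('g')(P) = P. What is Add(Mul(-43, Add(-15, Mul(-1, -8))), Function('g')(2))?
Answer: 303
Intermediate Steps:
Add(Mul(-43, Add(-15, Mul(-1, -8))), Function('g')(2)) = Add(Mul(-43, Add(-15, Mul(-1, -8))), 2) = Add(Mul(-43, Add(-15, 8)), 2) = Add(Mul(-43, -7), 2) = Add(301, 2) = 303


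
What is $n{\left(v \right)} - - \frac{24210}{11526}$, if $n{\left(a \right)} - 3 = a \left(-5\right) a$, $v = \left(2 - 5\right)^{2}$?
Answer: $- \frac{768207}{1921} \approx -399.9$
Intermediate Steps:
$v = 9$ ($v = \left(-3\right)^{2} = 9$)
$n{\left(a \right)} = 3 - 5 a^{2}$ ($n{\left(a \right)} = 3 + a \left(-5\right) a = 3 + - 5 a a = 3 - 5 a^{2}$)
$n{\left(v \right)} - - \frac{24210}{11526} = \left(3 - 5 \cdot 9^{2}\right) - - \frac{24210}{11526} = \left(3 - 405\right) - \left(-24210\right) \frac{1}{11526} = \left(3 - 405\right) - - \frac{4035}{1921} = -402 + \frac{4035}{1921} = - \frac{768207}{1921}$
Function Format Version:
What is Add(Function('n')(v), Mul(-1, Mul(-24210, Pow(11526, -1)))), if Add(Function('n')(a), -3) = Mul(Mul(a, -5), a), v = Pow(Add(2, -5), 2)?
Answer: Rational(-768207, 1921) ≈ -399.90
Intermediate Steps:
v = 9 (v = Pow(-3, 2) = 9)
Function('n')(a) = Add(3, Mul(-5, Pow(a, 2))) (Function('n')(a) = Add(3, Mul(Mul(a, -5), a)) = Add(3, Mul(Mul(-5, a), a)) = Add(3, Mul(-5, Pow(a, 2))))
Add(Function('n')(v), Mul(-1, Mul(-24210, Pow(11526, -1)))) = Add(Add(3, Mul(-5, Pow(9, 2))), Mul(-1, Mul(-24210, Pow(11526, -1)))) = Add(Add(3, Mul(-5, 81)), Mul(-1, Mul(-24210, Rational(1, 11526)))) = Add(Add(3, -405), Mul(-1, Rational(-4035, 1921))) = Add(-402, Rational(4035, 1921)) = Rational(-768207, 1921)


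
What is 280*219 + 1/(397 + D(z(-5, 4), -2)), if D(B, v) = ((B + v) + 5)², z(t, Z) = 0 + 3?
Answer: 26551561/433 ≈ 61320.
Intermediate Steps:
z(t, Z) = 3
D(B, v) = (5 + B + v)²
280*219 + 1/(397 + D(z(-5, 4), -2)) = 280*219 + 1/(397 + (5 + 3 - 2)²) = 61320 + 1/(397 + 6²) = 61320 + 1/(397 + 36) = 61320 + 1/433 = 26551561/433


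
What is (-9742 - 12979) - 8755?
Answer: -31476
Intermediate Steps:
(-9742 - 12979) - 8755 = -22721 - 8755 = -31476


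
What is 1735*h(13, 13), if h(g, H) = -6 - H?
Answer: -32965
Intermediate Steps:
1735*h(13, 13) = 1735*(-6 - 1*13) = 1735*(-6 - 13) = 1735*(-19) = -32965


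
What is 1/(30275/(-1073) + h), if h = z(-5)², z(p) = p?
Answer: -1073/3450 ≈ -0.31101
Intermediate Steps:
h = 25 (h = (-5)² = 25)
1/(30275/(-1073) + h) = 1/(30275/(-1073) + 25) = 1/(30275*(-1/1073) + 25) = 1/(-30275/1073 + 25) = 1/(-3450/1073) = -1073/3450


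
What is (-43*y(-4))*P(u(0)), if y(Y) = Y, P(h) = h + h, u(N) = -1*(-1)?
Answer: 344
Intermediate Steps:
u(N) = 1
P(h) = 2*h
(-43*y(-4))*P(u(0)) = (-43*(-4))*(2*1) = 172*2 = 344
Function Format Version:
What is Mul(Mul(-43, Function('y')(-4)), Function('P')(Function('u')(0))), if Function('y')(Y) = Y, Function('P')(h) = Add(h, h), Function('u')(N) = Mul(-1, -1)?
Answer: 344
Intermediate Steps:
Function('u')(N) = 1
Function('P')(h) = Mul(2, h)
Mul(Mul(-43, Function('y')(-4)), Function('P')(Function('u')(0))) = Mul(Mul(-43, -4), Mul(2, 1)) = Mul(172, 2) = 344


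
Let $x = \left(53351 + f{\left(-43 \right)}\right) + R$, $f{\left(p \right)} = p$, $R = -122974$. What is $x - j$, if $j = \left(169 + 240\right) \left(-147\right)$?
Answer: $-9543$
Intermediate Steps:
$x = -69666$ ($x = \left(53351 - 43\right) - 122974 = 53308 - 122974 = -69666$)
$j = -60123$ ($j = 409 \left(-147\right) = -60123$)
$x - j = -69666 - -60123 = -69666 + 60123 = -9543$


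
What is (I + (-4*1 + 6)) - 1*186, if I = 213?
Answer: 29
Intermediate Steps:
(I + (-4*1 + 6)) - 1*186 = (213 + (-4*1 + 6)) - 1*186 = (213 + (-4 + 6)) - 186 = (213 + 2) - 186 = 215 - 186 = 29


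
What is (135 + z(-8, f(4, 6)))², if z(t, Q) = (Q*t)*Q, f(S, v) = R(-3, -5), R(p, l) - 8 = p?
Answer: 4225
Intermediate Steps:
R(p, l) = 8 + p
f(S, v) = 5 (f(S, v) = 8 - 3 = 5)
z(t, Q) = t*Q²
(135 + z(-8, f(4, 6)))² = (135 - 8*5²)² = (135 - 8*25)² = (135 - 200)² = (-65)² = 4225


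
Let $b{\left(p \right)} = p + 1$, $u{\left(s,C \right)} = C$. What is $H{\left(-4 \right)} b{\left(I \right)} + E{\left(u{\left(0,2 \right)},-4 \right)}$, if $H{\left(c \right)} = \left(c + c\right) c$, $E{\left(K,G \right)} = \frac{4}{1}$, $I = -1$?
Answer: $4$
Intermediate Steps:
$b{\left(p \right)} = 1 + p$
$E{\left(K,G \right)} = 4$ ($E{\left(K,G \right)} = 4 \cdot 1 = 4$)
$H{\left(c \right)} = 2 c^{2}$ ($H{\left(c \right)} = 2 c c = 2 c^{2}$)
$H{\left(-4 \right)} b{\left(I \right)} + E{\left(u{\left(0,2 \right)},-4 \right)} = 2 \left(-4\right)^{2} \left(1 - 1\right) + 4 = 2 \cdot 16 \cdot 0 + 4 = 32 \cdot 0 + 4 = 0 + 4 = 4$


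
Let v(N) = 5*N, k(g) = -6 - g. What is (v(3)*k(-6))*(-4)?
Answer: 0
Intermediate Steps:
(v(3)*k(-6))*(-4) = ((5*3)*(-6 - 1*(-6)))*(-4) = (15*(-6 + 6))*(-4) = (15*0)*(-4) = 0*(-4) = 0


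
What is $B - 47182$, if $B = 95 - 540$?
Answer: $-47627$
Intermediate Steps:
$B = -445$ ($B = 95 - 540 = -445$)
$B - 47182 = -445 - 47182 = -47627$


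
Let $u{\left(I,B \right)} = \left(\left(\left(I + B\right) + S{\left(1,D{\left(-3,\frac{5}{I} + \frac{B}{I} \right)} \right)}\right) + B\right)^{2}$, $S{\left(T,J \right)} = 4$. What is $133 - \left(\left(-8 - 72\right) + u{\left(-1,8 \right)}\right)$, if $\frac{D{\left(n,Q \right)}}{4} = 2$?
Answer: $-148$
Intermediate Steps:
$D{\left(n,Q \right)} = 8$ ($D{\left(n,Q \right)} = 4 \cdot 2 = 8$)
$u{\left(I,B \right)} = \left(4 + I + 2 B\right)^{2}$ ($u{\left(I,B \right)} = \left(\left(\left(I + B\right) + 4\right) + B\right)^{2} = \left(\left(\left(B + I\right) + 4\right) + B\right)^{2} = \left(\left(4 + B + I\right) + B\right)^{2} = \left(4 + I + 2 B\right)^{2}$)
$133 - \left(\left(-8 - 72\right) + u{\left(-1,8 \right)}\right) = 133 - \left(\left(-8 - 72\right) + \left(4 - 1 + 2 \cdot 8\right)^{2}\right) = 133 - \left(\left(-8 - 72\right) + \left(4 - 1 + 16\right)^{2}\right) = 133 - \left(-80 + 19^{2}\right) = 133 - \left(-80 + 361\right) = 133 - 281 = -148$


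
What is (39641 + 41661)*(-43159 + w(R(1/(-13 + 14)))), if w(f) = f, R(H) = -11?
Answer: -3509807340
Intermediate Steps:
(39641 + 41661)*(-43159 + w(R(1/(-13 + 14)))) = (39641 + 41661)*(-43159 - 11) = 81302*(-43170) = -3509807340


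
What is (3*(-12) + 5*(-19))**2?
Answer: 17161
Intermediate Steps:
(3*(-12) + 5*(-19))**2 = (-36 - 95)**2 = (-131)**2 = 17161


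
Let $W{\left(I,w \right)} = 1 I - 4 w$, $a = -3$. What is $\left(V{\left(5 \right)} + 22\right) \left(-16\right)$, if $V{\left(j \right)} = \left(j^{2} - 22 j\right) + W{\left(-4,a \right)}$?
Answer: $880$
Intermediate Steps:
$W{\left(I,w \right)} = I - 4 w$
$V{\left(j \right)} = 8 + j^{2} - 22 j$ ($V{\left(j \right)} = \left(j^{2} - 22 j\right) - -8 = \left(j^{2} - 22 j\right) + \left(-4 + 12\right) = \left(j^{2} - 22 j\right) + 8 = 8 + j^{2} - 22 j$)
$\left(V{\left(5 \right)} + 22\right) \left(-16\right) = \left(\left(8 + 5^{2} - 110\right) + 22\right) \left(-16\right) = \left(\left(8 + 25 - 110\right) + 22\right) \left(-16\right) = \left(-77 + 22\right) \left(-16\right) = \left(-55\right) \left(-16\right) = 880$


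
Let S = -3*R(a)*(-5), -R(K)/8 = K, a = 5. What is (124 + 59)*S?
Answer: -109800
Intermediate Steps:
R(K) = -8*K
S = -600 (S = -(-24)*5*(-5) = -3*(-40)*(-5) = 120*(-5) = -600)
(124 + 59)*S = (124 + 59)*(-600) = 183*(-600) = -109800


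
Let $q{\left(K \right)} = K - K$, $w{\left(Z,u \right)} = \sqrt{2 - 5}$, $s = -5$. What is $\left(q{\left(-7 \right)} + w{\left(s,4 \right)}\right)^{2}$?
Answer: $-3$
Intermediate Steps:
$w{\left(Z,u \right)} = i \sqrt{3}$ ($w{\left(Z,u \right)} = \sqrt{-3} = i \sqrt{3}$)
$q{\left(K \right)} = 0$
$\left(q{\left(-7 \right)} + w{\left(s,4 \right)}\right)^{2} = \left(0 + i \sqrt{3}\right)^{2} = \left(i \sqrt{3}\right)^{2} = -3$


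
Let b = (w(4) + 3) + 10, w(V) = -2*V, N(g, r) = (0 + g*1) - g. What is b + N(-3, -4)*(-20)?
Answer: 5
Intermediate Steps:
N(g, r) = 0 (N(g, r) = (0 + g) - g = g - g = 0)
b = 5 (b = (-2*4 + 3) + 10 = (-8 + 3) + 10 = -5 + 10 = 5)
b + N(-3, -4)*(-20) = 5 + 0*(-20) = 5 + 0 = 5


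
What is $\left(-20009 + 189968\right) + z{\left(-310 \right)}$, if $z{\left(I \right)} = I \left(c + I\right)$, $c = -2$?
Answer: $266679$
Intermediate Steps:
$z{\left(I \right)} = I \left(-2 + I\right)$
$\left(-20009 + 189968\right) + z{\left(-310 \right)} = \left(-20009 + 189968\right) - 310 \left(-2 - 310\right) = 169959 - -96720 = 169959 + 96720 = 266679$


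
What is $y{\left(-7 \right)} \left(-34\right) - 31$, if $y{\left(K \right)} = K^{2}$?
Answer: $-1697$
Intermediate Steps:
$y{\left(-7 \right)} \left(-34\right) - 31 = \left(-7\right)^{2} \left(-34\right) - 31 = 49 \left(-34\right) - 31 = -1666 - 31 = -1697$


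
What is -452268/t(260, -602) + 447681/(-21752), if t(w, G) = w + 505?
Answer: -66537317/108760 ≈ -611.78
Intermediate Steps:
t(w, G) = 505 + w
-452268/t(260, -602) + 447681/(-21752) = -452268/(505 + 260) + 447681/(-21752) = -452268/765 + 447681*(-1/21752) = -452268*1/765 - 447681/21752 = -2956/5 - 447681/21752 = -66537317/108760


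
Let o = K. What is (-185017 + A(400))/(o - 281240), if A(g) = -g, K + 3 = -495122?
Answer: 1181/4945 ≈ 0.23883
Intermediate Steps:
K = -495125 (K = -3 - 495122 = -495125)
o = -495125
(-185017 + A(400))/(o - 281240) = (-185017 - 1*400)/(-495125 - 281240) = (-185017 - 400)/(-776365) = -185417*(-1/776365) = 1181/4945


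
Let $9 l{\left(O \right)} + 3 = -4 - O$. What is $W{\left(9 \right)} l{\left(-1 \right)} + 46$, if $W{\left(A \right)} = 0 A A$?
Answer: $46$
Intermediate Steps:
$l{\left(O \right)} = - \frac{7}{9} - \frac{O}{9}$ ($l{\left(O \right)} = - \frac{1}{3} + \frac{-4 - O}{9} = - \frac{1}{3} - \left(\frac{4}{9} + \frac{O}{9}\right) = - \frac{7}{9} - \frac{O}{9}$)
$W{\left(A \right)} = 0$ ($W{\left(A \right)} = 0 A = 0$)
$W{\left(9 \right)} l{\left(-1 \right)} + 46 = 0 \left(- \frac{7}{9} - - \frac{1}{9}\right) + 46 = 0 \left(- \frac{7}{9} + \frac{1}{9}\right) + 46 = 0 \left(- \frac{2}{3}\right) + 46 = 0 + 46 = 46$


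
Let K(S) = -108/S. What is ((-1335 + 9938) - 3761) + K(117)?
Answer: 62934/13 ≈ 4841.1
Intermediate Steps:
((-1335 + 9938) - 3761) + K(117) = ((-1335 + 9938) - 3761) - 108/117 = (8603 - 3761) - 108*1/117 = 4842 - 12/13 = 62934/13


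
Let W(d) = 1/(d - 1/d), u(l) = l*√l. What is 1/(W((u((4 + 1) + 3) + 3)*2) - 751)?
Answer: -3037038805/2280825211121 - 64352*√2/2280825211121 ≈ -0.0013316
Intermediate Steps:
u(l) = l^(3/2)
1/(W((u((4 + 1) + 3) + 3)*2) - 751) = 1/(((((4 + 1) + 3)^(3/2) + 3)*2)/(-1 + ((((4 + 1) + 3)^(3/2) + 3)*2)²) - 751) = 1/((((5 + 3)^(3/2) + 3)*2)/(-1 + (((5 + 3)^(3/2) + 3)*2)²) - 751) = 1/(((8^(3/2) + 3)*2)/(-1 + ((8^(3/2) + 3)*2)²) - 751) = 1/(((16*√2 + 3)*2)/(-1 + ((16*√2 + 3)*2)²) - 751) = 1/(((3 + 16*√2)*2)/(-1 + ((3 + 16*√2)*2)²) - 751) = 1/((6 + 32*√2)/(-1 + (6 + 32*√2)²) - 751) = 1/(-751 + (6 + 32*√2)/(-1 + (6 + 32*√2)²))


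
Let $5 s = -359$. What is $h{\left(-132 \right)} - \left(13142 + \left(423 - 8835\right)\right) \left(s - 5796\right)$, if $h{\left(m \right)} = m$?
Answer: $27754562$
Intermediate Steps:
$s = - \frac{359}{5}$ ($s = \frac{1}{5} \left(-359\right) = - \frac{359}{5} \approx -71.8$)
$h{\left(-132 \right)} - \left(13142 + \left(423 - 8835\right)\right) \left(s - 5796\right) = -132 - \left(13142 + \left(423 - 8835\right)\right) \left(- \frac{359}{5} - 5796\right) = -132 - \left(13142 - 8412\right) \left(- \frac{29339}{5}\right) = -132 - 4730 \left(- \frac{29339}{5}\right) = -132 - -27754694 = -132 + 27754694 = 27754562$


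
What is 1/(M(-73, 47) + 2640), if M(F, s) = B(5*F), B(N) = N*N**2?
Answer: -1/48624485 ≈ -2.0566e-8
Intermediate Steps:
B(N) = N**3
M(F, s) = 125*F**3 (M(F, s) = (5*F)**3 = 125*F**3)
1/(M(-73, 47) + 2640) = 1/(125*(-73)**3 + 2640) = 1/(125*(-389017) + 2640) = 1/(-48627125 + 2640) = 1/(-48624485) = -1/48624485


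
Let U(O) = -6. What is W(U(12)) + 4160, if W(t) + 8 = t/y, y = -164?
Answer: 340467/82 ≈ 4152.0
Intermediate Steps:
W(t) = -8 - t/164 (W(t) = -8 + t/(-164) = -8 + t*(-1/164) = -8 - t/164)
W(U(12)) + 4160 = (-8 - 1/164*(-6)) + 4160 = (-8 + 3/82) + 4160 = -653/82 + 4160 = 340467/82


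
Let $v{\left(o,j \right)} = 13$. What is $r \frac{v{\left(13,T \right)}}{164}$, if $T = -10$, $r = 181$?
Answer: $\frac{2353}{164} \approx 14.348$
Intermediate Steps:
$r \frac{v{\left(13,T \right)}}{164} = 181 \cdot \frac{13}{164} = \frac{2353}{164}$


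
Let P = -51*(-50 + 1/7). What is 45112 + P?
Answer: 333583/7 ≈ 47655.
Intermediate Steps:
P = 17799/7 (P = -51*(-50 + 1/7) = -51*(-349/7) = 17799/7 ≈ 2542.7)
45112 + P = 45112 + 17799/7 = 333583/7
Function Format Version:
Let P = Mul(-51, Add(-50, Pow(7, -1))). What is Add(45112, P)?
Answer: Rational(333583, 7) ≈ 47655.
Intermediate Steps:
P = Rational(17799, 7) (P = Mul(-51, Add(-50, Rational(1, 7))) = Mul(-51, Rational(-349, 7)) = Rational(17799, 7) ≈ 2542.7)
Add(45112, P) = Add(45112, Rational(17799, 7)) = Rational(333583, 7)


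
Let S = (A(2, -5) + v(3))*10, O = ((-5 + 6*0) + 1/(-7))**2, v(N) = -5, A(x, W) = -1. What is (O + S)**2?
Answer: 2702736/2401 ≈ 1125.7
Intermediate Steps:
O = 1296/49 (O = ((-5 + 0) - 1/7)**2 = (-5 - 1/7)**2 = (-36/7)**2 = 1296/49 ≈ 26.449)
S = -60 (S = (-1 - 5)*10 = -6*10 = -60)
(O + S)**2 = (1296/49 - 60)**2 = (-1644/49)**2 = 2702736/2401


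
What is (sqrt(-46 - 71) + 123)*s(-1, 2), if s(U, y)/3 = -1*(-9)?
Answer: 3321 + 81*I*sqrt(13) ≈ 3321.0 + 292.05*I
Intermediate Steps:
s(U, y) = 27 (s(U, y) = 3*(-1*(-9)) = 3*9 = 27)
(sqrt(-46 - 71) + 123)*s(-1, 2) = (sqrt(-46 - 71) + 123)*27 = (sqrt(-117) + 123)*27 = (3*I*sqrt(13) + 123)*27 = (123 + 3*I*sqrt(13))*27 = 3321 + 81*I*sqrt(13)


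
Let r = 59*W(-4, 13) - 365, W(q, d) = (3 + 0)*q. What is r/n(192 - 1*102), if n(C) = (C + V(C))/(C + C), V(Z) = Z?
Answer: -1073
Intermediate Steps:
n(C) = 1 (n(C) = (C + C)/(C + C) = (2*C)/((2*C)) = (2*C)*(1/(2*C)) = 1)
W(q, d) = 3*q
r = -1073 (r = 59*(3*(-4)) - 365 = 59*(-12) - 365 = -708 - 365 = -1073)
r/n(192 - 1*102) = -1073/1 = -1073*1 = -1073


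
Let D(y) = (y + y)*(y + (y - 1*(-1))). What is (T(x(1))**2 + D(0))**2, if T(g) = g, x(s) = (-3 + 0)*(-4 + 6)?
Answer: 1296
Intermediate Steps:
x(s) = -6 (x(s) = -3*2 = -6)
D(y) = 2*y*(1 + 2*y) (D(y) = (2*y)*(y + (y + 1)) = (2*y)*(y + (1 + y)) = (2*y)*(1 + 2*y) = 2*y*(1 + 2*y))
(T(x(1))**2 + D(0))**2 = ((-6)**2 + 2*0*(1 + 2*0))**2 = (36 + 2*0*(1 + 0))**2 = (36 + 2*0*1)**2 = (36 + 0)**2 = 36**2 = 1296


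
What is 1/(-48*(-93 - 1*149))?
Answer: 1/11616 ≈ 8.6088e-5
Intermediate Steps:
1/(-48*(-93 - 1*149)) = 1/(-48*(-93 - 149)) = 1/(-48*(-242)) = 1/11616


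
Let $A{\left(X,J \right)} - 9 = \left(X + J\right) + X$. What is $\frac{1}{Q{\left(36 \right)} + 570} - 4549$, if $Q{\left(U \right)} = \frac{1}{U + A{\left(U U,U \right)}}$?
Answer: $- \frac{6930903766}{1523611} \approx -4549.0$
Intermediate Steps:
$A{\left(X,J \right)} = 9 + J + 2 X$ ($A{\left(X,J \right)} = 9 + \left(\left(X + J\right) + X\right) = 9 + \left(\left(J + X\right) + X\right) = 9 + \left(J + 2 X\right) = 9 + J + 2 X$)
$Q{\left(U \right)} = \frac{1}{9 + 2 U + 2 U^{2}}$ ($Q{\left(U \right)} = \frac{1}{U + \left(9 + U + 2 U U\right)} = \frac{1}{U + \left(9 + U + 2 U^{2}\right)} = \frac{1}{9 + 2 U + 2 U^{2}}$)
$\frac{1}{Q{\left(36 \right)} + 570} - 4549 = \frac{1}{\frac{1}{9 + 2 \cdot 36 + 2 \cdot 36^{2}} + 570} - 4549 = \frac{1}{\frac{1}{9 + 72 + 2 \cdot 1296} + 570} - 4549 = \frac{1}{\frac{1}{9 + 72 + 2592} + 570} - 4549 = \frac{1}{\frac{1}{2673} + 570} - 4549 = \frac{1}{\frac{1523611}{2673}} - 4549 = \frac{2673}{1523611} - 4549 = - \frac{6930903766}{1523611}$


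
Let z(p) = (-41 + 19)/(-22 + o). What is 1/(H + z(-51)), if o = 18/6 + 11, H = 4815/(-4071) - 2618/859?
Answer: -4662652/6902991 ≈ -0.67545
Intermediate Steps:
H = -4931321/1165663 (H = 4815*(-1/4071) - 2618*1/859 = -1605/1357 - 2618/859 = -4931321/1165663 ≈ -4.2305)
o = 14 (o = 18*(⅙) + 11 = 3 + 11 = 14)
z(p) = 11/4 (z(p) = (-41 + 19)/(-22 + 14) = -22/(-8) = -22*(-⅛) = 11/4)
1/(H + z(-51)) = 1/(-4931321/1165663 + 11/4) = 1/(-6902991/4662652) = -4662652/6902991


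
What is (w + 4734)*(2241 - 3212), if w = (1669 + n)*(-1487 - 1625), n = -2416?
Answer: -2261845458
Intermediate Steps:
w = 2324664 (w = (1669 - 2416)*(-1487 - 1625) = -747*(-3112) = 2324664)
(w + 4734)*(2241 - 3212) = (2324664 + 4734)*(2241 - 3212) = 2329398*(-971) = -2261845458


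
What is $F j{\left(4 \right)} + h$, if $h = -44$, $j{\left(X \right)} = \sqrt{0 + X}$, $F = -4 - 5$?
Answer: $-62$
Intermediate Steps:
$F = -9$ ($F = -4 - 5 = -9$)
$j{\left(X \right)} = \sqrt{X}$
$F j{\left(4 \right)} + h = - 9 \sqrt{4} - 44 = \left(-9\right) 2 - 44 = -18 - 44 = -62$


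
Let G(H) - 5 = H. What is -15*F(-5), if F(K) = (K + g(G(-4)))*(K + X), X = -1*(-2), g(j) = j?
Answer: -180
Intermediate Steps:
G(H) = 5 + H
X = 2
F(K) = (1 + K)*(2 + K) (F(K) = (K + (5 - 4))*(K + 2) = (K + 1)*(2 + K) = (1 + K)*(2 + K))
-15*F(-5) = -15*(2 + (-5)² + 3*(-5)) = -15*(2 + 25 - 15) = -15*12 = -180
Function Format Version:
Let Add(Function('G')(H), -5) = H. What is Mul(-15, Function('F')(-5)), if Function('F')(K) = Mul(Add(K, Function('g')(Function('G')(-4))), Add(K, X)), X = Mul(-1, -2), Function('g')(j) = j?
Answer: -180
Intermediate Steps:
Function('G')(H) = Add(5, H)
X = 2
Function('F')(K) = Mul(Add(1, K), Add(2, K)) (Function('F')(K) = Mul(Add(K, Add(5, -4)), Add(K, 2)) = Mul(Add(K, 1), Add(2, K)) = Mul(Add(1, K), Add(2, K)))
Mul(-15, Function('F')(-5)) = Mul(-15, Add(2, Pow(-5, 2), Mul(3, -5))) = Mul(-15, Add(2, 25, -15)) = Mul(-15, 12) = -180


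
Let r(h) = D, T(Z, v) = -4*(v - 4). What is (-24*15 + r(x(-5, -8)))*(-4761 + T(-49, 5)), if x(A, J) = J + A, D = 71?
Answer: 1377085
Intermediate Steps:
T(Z, v) = 16 - 4*v (T(Z, v) = -4*(-4 + v) = 16 - 4*v)
x(A, J) = A + J
r(h) = 71
(-24*15 + r(x(-5, -8)))*(-4761 + T(-49, 5)) = (-24*15 + 71)*(-4761 + (16 - 4*5)) = (-360 + 71)*(-4761 + (16 - 20)) = -289*(-4761 - 4) = -289*(-4765) = 1377085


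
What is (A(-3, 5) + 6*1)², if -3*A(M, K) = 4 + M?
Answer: 289/9 ≈ 32.111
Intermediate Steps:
A(M, K) = -4/3 - M/3 (A(M, K) = -(4 + M)/3 = -4/3 - M/3)
(A(-3, 5) + 6*1)² = ((-4/3 - ⅓*(-3)) + 6*1)² = ((-4/3 + 1) + 6)² = (-⅓ + 6)² = (17/3)² = 289/9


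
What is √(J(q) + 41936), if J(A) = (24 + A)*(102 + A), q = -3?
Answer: √44015 ≈ 209.80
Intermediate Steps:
√(J(q) + 41936) = √((2448 + (-3)² + 126*(-3)) + 41936) = √((2448 + 9 - 378) + 41936) = √(2079 + 41936) = √44015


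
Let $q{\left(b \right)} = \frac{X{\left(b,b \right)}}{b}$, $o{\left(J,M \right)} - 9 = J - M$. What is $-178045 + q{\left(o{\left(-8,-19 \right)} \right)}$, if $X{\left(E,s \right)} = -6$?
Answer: $- \frac{1780453}{10} \approx -1.7805 \cdot 10^{5}$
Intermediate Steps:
$o{\left(J,M \right)} = 9 + J - M$ ($o{\left(J,M \right)} = 9 + \left(J - M\right) = 9 + J - M$)
$q{\left(b \right)} = - \frac{6}{b}$
$-178045 + q{\left(o{\left(-8,-19 \right)} \right)} = -178045 - \frac{6}{9 - 8 - -19} = -178045 - \frac{6}{9 - 8 + 19} = -178045 - \frac{6}{20} = -178045 - \frac{3}{10} = - \frac{1780453}{10}$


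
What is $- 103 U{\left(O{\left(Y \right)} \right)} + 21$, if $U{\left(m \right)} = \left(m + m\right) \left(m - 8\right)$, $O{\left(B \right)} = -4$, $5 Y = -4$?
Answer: $-9867$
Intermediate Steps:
$Y = - \frac{4}{5}$ ($Y = \frac{1}{5} \left(-4\right) = - \frac{4}{5} \approx -0.8$)
$U{\left(m \right)} = 2 m \left(-8 + m\right)$
$- 103 U{\left(O{\left(Y \right)} \right)} + 21 = - 103 \cdot 2 \left(-4\right) \left(-8 - 4\right) + 21 = - 103 \cdot 2 \left(-4\right) \left(-12\right) + 21 = \left(-103\right) 96 + 21 = -9888 + 21 = -9867$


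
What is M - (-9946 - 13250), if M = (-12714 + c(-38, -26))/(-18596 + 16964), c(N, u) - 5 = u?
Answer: 12622869/544 ≈ 23204.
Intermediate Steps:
c(N, u) = 5 + u
M = 4245/544 (M = (-12714 + (5 - 26))/(-18596 + 16964) = (-12714 - 21)/(-1632) = -12735*(-1/1632) = 4245/544 ≈ 7.8033)
M - (-9946 - 13250) = 4245/544 - (-9946 - 13250) = 4245/544 - 1*(-23196) = 4245/544 + 23196 = 12622869/544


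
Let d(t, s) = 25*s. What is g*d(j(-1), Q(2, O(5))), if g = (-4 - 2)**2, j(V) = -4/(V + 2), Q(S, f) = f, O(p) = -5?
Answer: -4500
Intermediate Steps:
j(V) = -4/(2 + V)
g = 36 (g = (-6)**2 = 36)
g*d(j(-1), Q(2, O(5))) = 36*(25*(-5)) = 36*(-125) = -4500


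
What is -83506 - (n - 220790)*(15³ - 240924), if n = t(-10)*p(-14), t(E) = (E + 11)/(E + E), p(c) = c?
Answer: -524483609317/10 ≈ -5.2448e+10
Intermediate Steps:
t(E) = (11 + E)/(2*E) (t(E) = (11 + E)/((2*E)) = (11 + E)*(1/(2*E)) = (11 + E)/(2*E))
n = 7/10 (n = ((½)*(11 - 10)/(-10))*(-14) = ((½)*(-⅒)*1)*(-14) = -1/20*(-14) = 7/10 ≈ 0.70000)
-83506 - (n - 220790)*(15³ - 240924) = -83506 - (7/10 - 220790)*(15³ - 240924) = -83506 - (-2207893)*(3375 - 240924)/10 = -83506 - (-2207893)*(-237549)/10 = -83506 - 1*524482774257/10 = -83506 - 524482774257/10 = -524483609317/10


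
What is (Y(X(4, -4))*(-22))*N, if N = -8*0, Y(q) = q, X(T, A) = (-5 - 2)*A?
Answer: 0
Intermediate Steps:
X(T, A) = -7*A
N = 0
(Y(X(4, -4))*(-22))*N = (-7*(-4)*(-22))*0 = (28*(-22))*0 = -616*0 = 0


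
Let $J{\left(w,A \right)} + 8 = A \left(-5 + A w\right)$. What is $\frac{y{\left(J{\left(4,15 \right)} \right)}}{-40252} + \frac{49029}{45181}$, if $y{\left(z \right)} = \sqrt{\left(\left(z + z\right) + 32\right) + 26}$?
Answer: $\frac{49029}{45181} - \frac{3 \sqrt{47}}{20126} \approx 1.0841$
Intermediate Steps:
$J{\left(w,A \right)} = -8 + A \left(-5 + A w\right)$
$y{\left(z \right)} = \sqrt{58 + 2 z}$ ($y{\left(z \right)} = \sqrt{\left(2 z + 32\right) + 26} = \sqrt{\left(32 + 2 z\right) + 26} = \sqrt{58 + 2 z}$)
$\frac{y{\left(J{\left(4,15 \right)} \right)}}{-40252} + \frac{49029}{45181} = \frac{\sqrt{58 + 2 \left(-8 - 75 + 4 \cdot 15^{2}\right)}}{-40252} + \frac{49029}{45181} = \sqrt{58 + 2 \left(-8 - 75 + 4 \cdot 225\right)} \left(- \frac{1}{40252}\right) + 49029 \cdot \frac{1}{45181} = \sqrt{58 + 2 \left(-8 - 75 + 900\right)} \left(- \frac{1}{40252}\right) + \frac{49029}{45181} = \sqrt{58 + 2 \cdot 817} \left(- \frac{1}{40252}\right) + \frac{49029}{45181} = \sqrt{58 + 1634} \left(- \frac{1}{40252}\right) + \frac{49029}{45181} = \sqrt{1692} \left(- \frac{1}{40252}\right) + \frac{49029}{45181} = 6 \sqrt{47} \left(- \frac{1}{40252}\right) + \frac{49029}{45181} = - \frac{3 \sqrt{47}}{20126} + \frac{49029}{45181} = \frac{49029}{45181} - \frac{3 \sqrt{47}}{20126}$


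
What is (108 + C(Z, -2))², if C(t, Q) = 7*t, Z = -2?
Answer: 8836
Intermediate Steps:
(108 + C(Z, -2))² = (108 + 7*(-2))² = (108 - 14)² = 94² = 8836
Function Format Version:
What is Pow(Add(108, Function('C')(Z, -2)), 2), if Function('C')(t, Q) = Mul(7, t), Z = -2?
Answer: 8836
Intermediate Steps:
Pow(Add(108, Function('C')(Z, -2)), 2) = Pow(Add(108, Mul(7, -2)), 2) = Pow(Add(108, -14), 2) = Pow(94, 2) = 8836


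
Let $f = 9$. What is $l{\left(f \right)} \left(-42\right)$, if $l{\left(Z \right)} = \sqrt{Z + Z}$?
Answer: $- 126 \sqrt{2} \approx -178.19$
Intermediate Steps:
$l{\left(Z \right)} = \sqrt{2} \sqrt{Z}$ ($l{\left(Z \right)} = \sqrt{2 Z} = \sqrt{2} \sqrt{Z}$)
$l{\left(f \right)} \left(-42\right) = \sqrt{2} \sqrt{9} \left(-42\right) = \sqrt{2} \cdot 3 \left(-42\right) = 3 \sqrt{2} \left(-42\right) = - 126 \sqrt{2}$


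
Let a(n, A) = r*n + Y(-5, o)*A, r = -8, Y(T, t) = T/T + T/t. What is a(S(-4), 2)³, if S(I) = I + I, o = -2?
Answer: 357911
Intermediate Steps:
Y(T, t) = 1 + T/t
S(I) = 2*I
a(n, A) = -8*n + 7*A/2 (a(n, A) = -8*n + ((-5 - 2)/(-2))*A = -8*n + (-½*(-7))*A = -8*n + 7*A/2)
a(S(-4), 2)³ = (-16*(-4) + (7/2)*2)³ = (-8*(-8) + 7)³ = (64 + 7)³ = 71³ = 357911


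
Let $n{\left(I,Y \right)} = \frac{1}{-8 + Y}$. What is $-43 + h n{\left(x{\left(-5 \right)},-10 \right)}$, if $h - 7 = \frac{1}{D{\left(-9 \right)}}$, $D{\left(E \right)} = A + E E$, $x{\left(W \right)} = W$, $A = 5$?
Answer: $- \frac{7463}{172} \approx -43.39$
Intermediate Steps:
$D{\left(E \right)} = 5 + E^{2}$ ($D{\left(E \right)} = 5 + E E = 5 + E^{2}$)
$h = \frac{603}{86}$ ($h = 7 + \frac{1}{5 + \left(-9\right)^{2}} = 7 + \frac{1}{5 + 81} = 7 + \frac{1}{86} = \frac{603}{86} \approx 7.0116$)
$-43 + h n{\left(x{\left(-5 \right)},-10 \right)} = -43 + \frac{603}{86 \left(-8 - 10\right)} = -43 + \frac{603}{86 \left(-18\right)} = -43 + \frac{603}{86} \left(- \frac{1}{18}\right) = -43 - \frac{67}{172} = - \frac{7463}{172}$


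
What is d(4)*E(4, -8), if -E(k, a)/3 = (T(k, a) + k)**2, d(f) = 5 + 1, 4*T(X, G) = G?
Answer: -72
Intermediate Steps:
T(X, G) = G/4
d(f) = 6
E(k, a) = -3*(k + a/4)**2 (E(k, a) = -3*(a/4 + k)**2 = -3*(k + a/4)**2)
d(4)*E(4, -8) = 6*(-3*(-8 + 4*4)**2/16) = 6*(-3*(-8 + 16)**2/16) = 6*(-3/16*8**2) = 6*(-3/16*64) = 6*(-12) = -72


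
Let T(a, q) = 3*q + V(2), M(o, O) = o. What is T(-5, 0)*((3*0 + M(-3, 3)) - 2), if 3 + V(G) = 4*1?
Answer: -5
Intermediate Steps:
V(G) = 1 (V(G) = -3 + 4*1 = -3 + 4 = 1)
T(a, q) = 1 + 3*q (T(a, q) = 3*q + 1 = 1 + 3*q)
T(-5, 0)*((3*0 + M(-3, 3)) - 2) = (1 + 3*0)*((3*0 - 3) - 2) = (1 + 0)*((0 - 3) - 2) = 1*(-3 - 2) = 1*(-5) = -5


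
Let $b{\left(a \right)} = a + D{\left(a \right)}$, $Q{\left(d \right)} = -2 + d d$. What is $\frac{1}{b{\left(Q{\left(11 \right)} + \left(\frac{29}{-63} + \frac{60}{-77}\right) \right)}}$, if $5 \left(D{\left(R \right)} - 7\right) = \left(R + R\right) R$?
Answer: $\frac{2401245}{13619311763} \approx 0.00017631$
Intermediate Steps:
$D{\left(R \right)} = 7 + \frac{2 R^{2}}{5}$ ($D{\left(R \right)} = 7 + \frac{\left(R + R\right) R}{5} = 7 + \frac{2 R R}{5} = 7 + \frac{2 R^{2}}{5}$)
$Q{\left(d \right)} = -2 + d^{2}$
$b{\left(a \right)} = 7 + a + \frac{2 a^{2}}{5}$ ($b{\left(a \right)} = a + \left(7 + \frac{2 a^{2}}{5}\right) = 7 + a + \frac{2 a^{2}}{5}$)
$\frac{1}{b{\left(Q{\left(11 \right)} + \left(\frac{29}{-63} + \frac{60}{-77}\right) \right)}} = \frac{1}{7 + \left(\left(-2 + 11^{2}\right) + \left(\frac{29}{-63} + \frac{60}{-77}\right)\right) + \frac{2 \left(\left(-2 + 11^{2}\right) + \left(\frac{29}{-63} + \frac{60}{-77}\right)\right)^{2}}{5}} = \frac{1}{7 + \left(\left(-2 + 121\right) + \left(29 \left(- \frac{1}{63}\right) + 60 \left(- \frac{1}{77}\right)\right)\right) + \frac{2 \left(\left(-2 + 121\right) + \left(29 \left(- \frac{1}{63}\right) + 60 \left(- \frac{1}{77}\right)\right)\right)^{2}}{5}} = \frac{1}{7 + \left(119 - \frac{859}{693}\right) + \frac{2 \left(119 - \frac{859}{693}\right)^{2}}{5}} = \frac{1}{7 + \frac{81608}{693} + \frac{2 \left(\frac{81608}{693}\right)^{2}}{5}} = \frac{1}{7 + \frac{81608}{693} + \frac{2}{5} \cdot \frac{6659865664}{480249}} = \frac{1}{7 + \frac{81608}{693} + \frac{13319731328}{2401245}} = \frac{1}{\frac{13619311763}{2401245}} = \frac{2401245}{13619311763}$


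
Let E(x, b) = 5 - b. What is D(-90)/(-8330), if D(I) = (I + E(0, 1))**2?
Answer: -3698/4165 ≈ -0.88788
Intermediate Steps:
D(I) = (4 + I)**2 (D(I) = (I + (5 - 1*1))**2 = (I + (5 - 1))**2 = (I + 4)**2 = (4 + I)**2)
D(-90)/(-8330) = (4 - 90)**2/(-8330) = (-86)**2*(-1/8330) = 7396*(-1/8330) = -3698/4165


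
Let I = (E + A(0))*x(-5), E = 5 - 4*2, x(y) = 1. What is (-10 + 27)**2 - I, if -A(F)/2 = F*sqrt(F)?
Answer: 292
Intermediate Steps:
A(F) = -2*F**(3/2) (A(F) = -2*F*sqrt(F) = -2*F**(3/2))
E = -3 (E = 5 - 8 = -3)
I = -3 (I = (-3 - 2*0**(3/2))*1 = (-3 - 2*0)*1 = (-3 + 0)*1 = -3*1 = -3)
(-10 + 27)**2 - I = (-10 + 27)**2 - 1*(-3) = 17**2 + 3 = 289 + 3 = 292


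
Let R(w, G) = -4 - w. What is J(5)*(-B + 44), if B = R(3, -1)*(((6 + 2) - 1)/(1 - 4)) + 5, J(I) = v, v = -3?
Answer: -68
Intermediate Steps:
J(I) = -3
B = 64/3 (B = (-4 - 1*3)*(((6 + 2) - 1)/(1 - 4)) + 5 = (-4 - 3)*((8 - 1)/(-3)) + 5 = -49*(-1)/3 + 5 = -7*(-7/3) + 5 = 49/3 + 5 = 64/3 ≈ 21.333)
J(5)*(-B + 44) = -3*(-1*64/3 + 44) = -3*(-64/3 + 44) = -3*68/3 = -68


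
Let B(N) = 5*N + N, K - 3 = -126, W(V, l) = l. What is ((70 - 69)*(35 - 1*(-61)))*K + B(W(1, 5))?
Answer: -11778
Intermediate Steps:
K = -123 (K = 3 - 126 = -123)
B(N) = 6*N
((70 - 69)*(35 - 1*(-61)))*K + B(W(1, 5)) = ((70 - 69)*(35 - 1*(-61)))*(-123) + 6*5 = (1*(35 + 61))*(-123) + 30 = (1*96)*(-123) + 30 = 96*(-123) + 30 = -11808 + 30 = -11778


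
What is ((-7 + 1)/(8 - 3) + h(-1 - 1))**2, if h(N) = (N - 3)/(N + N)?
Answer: 1/400 ≈ 0.0025000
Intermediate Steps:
h(N) = (-3 + N)/(2*N) (h(N) = (-3 + N)/((2*N)) = (-3 + N)*(1/(2*N)) = (-3 + N)/(2*N))
((-7 + 1)/(8 - 3) + h(-1 - 1))**2 = ((-7 + 1)/(8 - 3) + (-3 + (-1 - 1))/(2*(-1 - 1)))**2 = (-6/5 + (1/2)*(-3 - 2)/(-2))**2 = (-6*1/5 + (1/2)*(-1/2)*(-5))**2 = (-6/5 + 5/4)**2 = (1/20)**2 = 1/400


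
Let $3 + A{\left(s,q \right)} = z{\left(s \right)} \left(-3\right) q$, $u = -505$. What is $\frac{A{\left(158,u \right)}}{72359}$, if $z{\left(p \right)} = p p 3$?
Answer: $\frac{113461377}{72359} \approx 1568.0$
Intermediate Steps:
$z{\left(p \right)} = 3 p^{2}$ ($z{\left(p \right)} = p^{2} \cdot 3 = 3 p^{2}$)
$A{\left(s,q \right)} = -3 - 9 q s^{2}$ ($A{\left(s,q \right)} = -3 + 3 s^{2} \left(-3\right) q = -3 + - 9 s^{2} q = -3 - 9 q s^{2}$)
$\frac{A{\left(158,u \right)}}{72359} = \frac{-3 - - 4545 \cdot 158^{2}}{72359} = \left(-3 - \left(-4545\right) 24964\right) \frac{1}{72359} = \left(-3 + 113461380\right) \frac{1}{72359} = 113461377 \cdot \frac{1}{72359} = \frac{113461377}{72359}$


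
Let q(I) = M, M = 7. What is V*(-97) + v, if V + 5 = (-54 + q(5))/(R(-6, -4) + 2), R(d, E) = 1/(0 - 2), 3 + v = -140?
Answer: 10144/3 ≈ 3381.3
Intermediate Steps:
v = -143 (v = -3 - 140 = -143)
R(d, E) = -1/2 (R(d, E) = 1/(-2) = -1/2)
q(I) = 7
V = -109/3 (V = -5 + (-54 + 7)/(-1/2 + 2) = -5 - 47/3/2 = -5 - 47*2/3 = -5 - 94/3 = -109/3 ≈ -36.333)
V*(-97) + v = -109/3*(-97) - 143 = 10573/3 - 143 = 10144/3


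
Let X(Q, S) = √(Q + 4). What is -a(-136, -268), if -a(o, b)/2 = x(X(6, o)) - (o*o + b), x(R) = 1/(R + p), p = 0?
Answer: -36456 + √10/5 ≈ -36455.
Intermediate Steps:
X(Q, S) = √(4 + Q)
x(R) = 1/R (x(R) = 1/(R + 0) = 1/R)
a(o, b) = 2*b + 2*o² - √10/5 (a(o, b) = -2*(1/(√(4 + 6)) - (o*o + b)) = -2*(1/(√10) - (o² + b)) = -2*(√10/10 - (b + o²)) = -2*(√10/10 + (-b - o²)) = -2*(-b - o² + √10/10) = 2*b + 2*o² - √10/5)
-a(-136, -268) = -(2*(-268) + 2*(-136)² - √10/5) = -(-536 + 2*18496 - √10/5) = -(-536 + 36992 - √10/5) = -(36456 - √10/5) = -36456 + √10/5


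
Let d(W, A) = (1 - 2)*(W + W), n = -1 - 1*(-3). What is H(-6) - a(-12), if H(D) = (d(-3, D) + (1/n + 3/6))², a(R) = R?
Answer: 61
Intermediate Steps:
n = 2 (n = -1 + 3 = 2)
d(W, A) = -2*W
H(D) = 49 (H(D) = (-2*(-3) + (1/2 + 3/6))² = (6 + (1*(½) + 3*(⅙)))² = (6 + (½ + ½))² = (6 + 1)² = 7² = 49)
H(-6) - a(-12) = 49 - 1*(-12) = 49 + 12 = 61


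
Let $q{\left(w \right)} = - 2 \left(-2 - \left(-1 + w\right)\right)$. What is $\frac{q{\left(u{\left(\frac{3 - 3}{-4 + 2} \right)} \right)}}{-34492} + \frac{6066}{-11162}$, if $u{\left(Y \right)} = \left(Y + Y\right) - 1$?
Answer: $- \frac{3033}{5581} \approx -0.54345$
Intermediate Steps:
$u{\left(Y \right)} = -1 + 2 Y$ ($u{\left(Y \right)} = 2 Y - 1 = -1 + 2 Y$)
$q{\left(w \right)} = 2 + 2 w$ ($q{\left(w \right)} = - 2 \left(-1 - w\right) = 2 + 2 w$)
$\frac{q{\left(u{\left(\frac{3 - 3}{-4 + 2} \right)} \right)}}{-34492} + \frac{6066}{-11162} = \frac{2 + 2 \left(-1 + 2 \frac{3 - 3}{-4 + 2}\right)}{-34492} + \frac{6066}{-11162} = \left(2 + 2 \left(-1 + 2 \frac{0}{-2}\right)\right) \left(- \frac{1}{34492}\right) + 6066 \left(- \frac{1}{11162}\right) = \left(2 + 2 \left(-1 + 2 \cdot 0 \left(- \frac{1}{2}\right)\right)\right) \left(- \frac{1}{34492}\right) - \frac{3033}{5581} = \left(2 + 2 \left(-1 + 2 \cdot 0\right)\right) \left(- \frac{1}{34492}\right) - \frac{3033}{5581} = \left(2 + 2 \left(-1 + 0\right)\right) \left(- \frac{1}{34492}\right) - \frac{3033}{5581} = \left(2 + 2 \left(-1\right)\right) \left(- \frac{1}{34492}\right) - \frac{3033}{5581} = \left(2 - 2\right) \left(- \frac{1}{34492}\right) - \frac{3033}{5581} = 0 \left(- \frac{1}{34492}\right) - \frac{3033}{5581} = 0 - \frac{3033}{5581} = - \frac{3033}{5581}$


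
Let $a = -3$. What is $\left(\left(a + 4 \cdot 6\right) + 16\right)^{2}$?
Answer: $1369$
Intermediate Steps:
$\left(\left(a + 4 \cdot 6\right) + 16\right)^{2} = \left(\left(-3 + 4 \cdot 6\right) + 16\right)^{2} = \left(\left(-3 + 24\right) + 16\right)^{2} = \left(21 + 16\right)^{2} = 37^{2} = 1369$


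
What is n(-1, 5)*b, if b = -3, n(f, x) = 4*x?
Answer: -60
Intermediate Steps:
n(-1, 5)*b = (4*5)*(-3) = 20*(-3) = -60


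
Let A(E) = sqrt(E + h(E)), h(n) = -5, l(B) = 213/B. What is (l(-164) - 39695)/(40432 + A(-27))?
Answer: -16451257711/16756153224 + 6510193*I*sqrt(2)/67024612896 ≈ -0.9818 + 0.00013736*I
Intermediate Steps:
A(E) = sqrt(-5 + E) (A(E) = sqrt(E - 5) = sqrt(-5 + E))
(l(-164) - 39695)/(40432 + A(-27)) = (213/(-164) - 39695)/(40432 + sqrt(-5 - 27)) = (213*(-1/164) - 39695)/(40432 + sqrt(-32)) = (-213/164 - 39695)/(40432 + 4*I*sqrt(2)) = -6510193/(164*(40432 + 4*I*sqrt(2)))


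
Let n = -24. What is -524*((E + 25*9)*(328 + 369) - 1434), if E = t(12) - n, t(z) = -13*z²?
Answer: 593516460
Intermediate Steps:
E = -1848 (E = -13*12² - 1*(-24) = -13*144 + 24 = -1872 + 24 = -1848)
-524*((E + 25*9)*(328 + 369) - 1434) = -524*((-1848 + 25*9)*(328 + 369) - 1434) = -524*((-1848 + 225)*697 - 1434) = -524*(-1623*697 - 1434) = -524*(-1131231 - 1434) = -524*(-1132665) = 593516460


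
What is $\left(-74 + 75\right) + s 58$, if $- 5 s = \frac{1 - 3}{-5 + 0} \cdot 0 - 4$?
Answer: $\frac{237}{5} \approx 47.4$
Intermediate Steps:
$s = \frac{4}{5}$ ($s = - \frac{\frac{1 - 3}{-5 + 0} \cdot 0 - 4}{5} = - \frac{- \frac{2}{-5} \cdot 0 - 4}{5} = - \frac{\left(-2\right) \left(- \frac{1}{5}\right) 0 - 4}{5} = - \frac{\frac{2}{5} \cdot 0 - 4}{5} = - \frac{0 - 4}{5} = \left(- \frac{1}{5}\right) \left(-4\right) = \frac{4}{5} \approx 0.8$)
$\left(-74 + 75\right) + s 58 = \left(-74 + 75\right) + \frac{4}{5} \cdot 58 = 1 + \frac{232}{5} = \frac{237}{5}$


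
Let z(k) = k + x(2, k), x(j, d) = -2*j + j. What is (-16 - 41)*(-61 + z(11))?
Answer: 2964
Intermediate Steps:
x(j, d) = -j
z(k) = -2 + k (z(k) = k - 1*2 = k - 2 = -2 + k)
(-16 - 41)*(-61 + z(11)) = (-16 - 41)*(-61 + (-2 + 11)) = -57*(-61 + 9) = -57*(-52) = 2964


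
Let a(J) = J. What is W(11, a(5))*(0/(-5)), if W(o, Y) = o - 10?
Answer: 0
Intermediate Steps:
W(o, Y) = -10 + o
W(11, a(5))*(0/(-5)) = (-10 + 11)*(0/(-5)) = 1*(0*(-1/5)) = 1*0 = 0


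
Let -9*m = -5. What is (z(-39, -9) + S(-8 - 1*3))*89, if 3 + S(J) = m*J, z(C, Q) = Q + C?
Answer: -45746/9 ≈ -5082.9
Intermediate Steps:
m = 5/9 (m = -⅑*(-5) = 5/9 ≈ 0.55556)
z(C, Q) = C + Q
S(J) = -3 + 5*J/9
(z(-39, -9) + S(-8 - 1*3))*89 = ((-39 - 9) + (-3 + 5*(-8 - 1*3)/9))*89 = (-48 + (-3 + 5*(-8 - 3)/9))*89 = (-48 + (-3 + (5/9)*(-11)))*89 = (-48 + (-3 - 55/9))*89 = (-48 - 82/9)*89 = -514/9*89 = -45746/9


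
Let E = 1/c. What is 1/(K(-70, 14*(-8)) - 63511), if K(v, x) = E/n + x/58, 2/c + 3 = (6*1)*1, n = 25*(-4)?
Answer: -5800/368375087 ≈ -1.5745e-5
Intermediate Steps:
n = -100
c = ⅔ (c = 2/(-3 + (6*1)*1) = 2/(-3 + 6*1) = 2/(-3 + 6) = 2/3 = 2*(⅓) = ⅔ ≈ 0.66667)
E = 3/2 (E = 1/(⅔) = 3/2 ≈ 1.5000)
K(v, x) = -3/200 + x/58 (K(v, x) = (3/2)/(-100) + x/58 = (3/2)*(-1/100) + x*(1/58) = -3/200 + x/58)
1/(K(-70, 14*(-8)) - 63511) = 1/((-3/200 + (14*(-8))/58) - 63511) = 1/((-3/200 + (1/58)*(-112)) - 63511) = 1/((-3/200 - 56/29) - 63511) = 1/(-11287/5800 - 63511) = 1/(-368375087/5800) = -5800/368375087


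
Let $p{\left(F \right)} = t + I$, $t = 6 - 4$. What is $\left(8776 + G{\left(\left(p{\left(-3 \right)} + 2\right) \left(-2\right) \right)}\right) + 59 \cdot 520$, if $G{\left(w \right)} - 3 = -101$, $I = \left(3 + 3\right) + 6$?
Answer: $39358$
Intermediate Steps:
$t = 2$ ($t = 6 - 4 = 2$)
$I = 12$ ($I = 6 + 6 = 12$)
$p{\left(F \right)} = 14$ ($p{\left(F \right)} = 2 + 12 = 14$)
$G{\left(w \right)} = -98$ ($G{\left(w \right)} = 3 - 101 = -98$)
$\left(8776 + G{\left(\left(p{\left(-3 \right)} + 2\right) \left(-2\right) \right)}\right) + 59 \cdot 520 = \left(8776 - 98\right) + 59 \cdot 520 = 8678 + 30680 = 39358$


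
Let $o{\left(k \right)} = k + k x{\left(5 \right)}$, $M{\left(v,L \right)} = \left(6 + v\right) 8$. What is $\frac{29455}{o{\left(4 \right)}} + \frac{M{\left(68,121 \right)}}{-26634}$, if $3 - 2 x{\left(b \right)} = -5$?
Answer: $\frac{78449263}{53268} \approx 1472.7$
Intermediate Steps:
$x{\left(b \right)} = 4$ ($x{\left(b \right)} = \frac{3}{2} - - \frac{5}{2} = \frac{3}{2} + \frac{5}{2} = 4$)
$M{\left(v,L \right)} = 48 + 8 v$
$o{\left(k \right)} = 5 k$ ($o{\left(k \right)} = k + k 4 = k + 4 k = 5 k$)
$\frac{29455}{o{\left(4 \right)}} + \frac{M{\left(68,121 \right)}}{-26634} = \frac{29455}{5 \cdot 4} + \frac{48 + 8 \cdot 68}{-26634} = \frac{29455}{20} + \left(48 + 544\right) \left(- \frac{1}{26634}\right) = 29455 \cdot \frac{1}{20} + 592 \left(- \frac{1}{26634}\right) = \frac{5891}{4} - \frac{296}{13317} = \frac{78449263}{53268}$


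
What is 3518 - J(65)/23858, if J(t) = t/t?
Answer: 83932443/23858 ≈ 3518.0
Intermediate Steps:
J(t) = 1
3518 - J(65)/23858 = 3518 - 1/23858 = 83932443/23858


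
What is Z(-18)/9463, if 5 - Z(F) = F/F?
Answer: 4/9463 ≈ 0.00042270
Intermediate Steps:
Z(F) = 4 (Z(F) = 5 - F/F = 5 - 1*1 = 5 - 1 = 4)
Z(-18)/9463 = 4/9463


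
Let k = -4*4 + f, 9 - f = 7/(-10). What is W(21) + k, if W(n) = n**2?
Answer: 4347/10 ≈ 434.70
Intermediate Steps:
f = 97/10 (f = 9 - 7/(-10) = 9 - 7*(-1)/10 = 9 - 1*(-7/10) = 9 + 7/10 = 97/10 ≈ 9.7000)
k = -63/10 (k = -4*4 + 97/10 = -16 + 97/10 = -63/10 ≈ -6.3000)
W(21) + k = 21**2 - 63/10 = 441 - 63/10 = 4347/10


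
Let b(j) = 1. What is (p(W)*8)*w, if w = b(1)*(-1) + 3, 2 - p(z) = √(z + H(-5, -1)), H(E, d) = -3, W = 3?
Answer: 32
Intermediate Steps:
p(z) = 2 - √(-3 + z) (p(z) = 2 - √(z - 3) = 2 - √(-3 + z))
w = 2 (w = 1*(-1) + 3 = -1 + 3 = 2)
(p(W)*8)*w = ((2 - √(-3 + 3))*8)*2 = ((2 - √0)*8)*2 = ((2 - 1*0)*8)*2 = ((2 + 0)*8)*2 = (2*8)*2 = 16*2 = 32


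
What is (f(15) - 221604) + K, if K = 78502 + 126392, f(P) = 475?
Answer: -16235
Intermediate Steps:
K = 204894
(f(15) - 221604) + K = (475 - 221604) + 204894 = -221129 + 204894 = -16235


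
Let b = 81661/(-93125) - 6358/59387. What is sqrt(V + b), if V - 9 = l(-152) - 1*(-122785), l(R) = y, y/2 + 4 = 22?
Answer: sqrt(6010855682626673493459)/221216575 ≈ 350.47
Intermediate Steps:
y = 36 (y = -8 + 2*22 = -8 + 44 = 36)
l(R) = 36
b = -5441690557/5530414375 (b = 81661*(-1/93125) - 6358*1/59387 = -81661/93125 - 6358/59387 = -5441690557/5530414375 ≈ -0.98396)
V = 122830 (V = 9 + (36 - 1*(-122785)) = 9 + (36 + 122785) = 9 + 122821 = 122830)
sqrt(V + b) = sqrt(122830 - 5441690557/5530414375) = sqrt(679295355990693/5530414375) = sqrt(6010855682626673493459)/221216575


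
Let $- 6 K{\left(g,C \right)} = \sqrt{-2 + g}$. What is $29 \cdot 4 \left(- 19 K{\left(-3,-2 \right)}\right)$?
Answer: $\frac{1102 i \sqrt{5}}{3} \approx 821.38 i$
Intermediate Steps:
$K{\left(g,C \right)} = - \frac{\sqrt{-2 + g}}{6}$
$29 \cdot 4 \left(- 19 K{\left(-3,-2 \right)}\right) = 29 \cdot 4 \left(- 19 \left(- \frac{\sqrt{-2 - 3}}{6}\right)\right) = 116 \left(- 19 \left(- \frac{\sqrt{-5}}{6}\right)\right) = 116 \left(- 19 \left(- \frac{i \sqrt{5}}{6}\right)\right) = 116 \frac{19 i \sqrt{5}}{6} = \frac{1102 i \sqrt{5}}{3}$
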